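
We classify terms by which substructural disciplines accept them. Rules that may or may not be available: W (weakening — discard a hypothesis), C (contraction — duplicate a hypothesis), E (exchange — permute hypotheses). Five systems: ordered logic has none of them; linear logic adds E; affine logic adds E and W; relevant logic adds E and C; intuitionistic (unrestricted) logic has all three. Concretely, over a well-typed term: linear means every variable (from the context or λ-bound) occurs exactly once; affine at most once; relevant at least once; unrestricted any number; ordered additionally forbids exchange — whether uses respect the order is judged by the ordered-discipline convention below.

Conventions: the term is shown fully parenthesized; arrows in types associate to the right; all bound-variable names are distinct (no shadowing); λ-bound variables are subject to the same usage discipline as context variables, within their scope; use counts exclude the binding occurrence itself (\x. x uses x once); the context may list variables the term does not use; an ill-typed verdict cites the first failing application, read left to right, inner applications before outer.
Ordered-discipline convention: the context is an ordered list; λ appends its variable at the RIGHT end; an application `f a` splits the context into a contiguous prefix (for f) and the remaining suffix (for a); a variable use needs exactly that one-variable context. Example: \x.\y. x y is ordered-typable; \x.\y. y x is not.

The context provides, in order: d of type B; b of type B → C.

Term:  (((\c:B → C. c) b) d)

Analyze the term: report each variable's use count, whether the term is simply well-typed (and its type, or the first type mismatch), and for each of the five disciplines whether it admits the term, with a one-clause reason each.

counts: d ×1, b ×1, c (λ-bound) ×1
order of uses: c, b, d
typing: well-typed — term : C
ordered: ✗, no ordered split (uses run c, b, d)
linear: ✓, d, b, c: one use apiece
affine: ✓, d, b, c: no repeats, contraction unneeded
relevant: ✓, every one of d, b, c appears
unrestricted: ✓, well-typed at C; no restrictions here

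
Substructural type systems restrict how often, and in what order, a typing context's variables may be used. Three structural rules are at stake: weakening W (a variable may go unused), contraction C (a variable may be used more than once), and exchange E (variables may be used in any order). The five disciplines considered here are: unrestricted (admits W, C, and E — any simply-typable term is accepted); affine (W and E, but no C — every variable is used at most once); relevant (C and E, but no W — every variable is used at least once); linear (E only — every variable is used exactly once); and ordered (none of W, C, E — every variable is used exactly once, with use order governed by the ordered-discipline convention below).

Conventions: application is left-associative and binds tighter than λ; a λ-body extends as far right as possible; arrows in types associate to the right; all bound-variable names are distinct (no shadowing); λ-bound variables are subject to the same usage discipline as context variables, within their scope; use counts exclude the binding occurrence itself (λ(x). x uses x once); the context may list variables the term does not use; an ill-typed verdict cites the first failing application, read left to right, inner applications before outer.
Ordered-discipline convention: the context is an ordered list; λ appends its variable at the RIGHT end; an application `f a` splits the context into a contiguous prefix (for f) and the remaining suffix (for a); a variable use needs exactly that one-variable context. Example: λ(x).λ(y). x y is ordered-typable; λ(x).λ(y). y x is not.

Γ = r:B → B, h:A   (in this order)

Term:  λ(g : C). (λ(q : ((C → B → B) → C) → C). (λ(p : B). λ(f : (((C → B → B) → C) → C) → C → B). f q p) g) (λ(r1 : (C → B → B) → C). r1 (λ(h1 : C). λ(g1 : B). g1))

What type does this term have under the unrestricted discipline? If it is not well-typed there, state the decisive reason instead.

not well-typed under unrestricted — fails simple typing
counts: r ×0, h ×0, g (bound) ×1, q (bound) ×1, p (bound) ×1, f (bound) ×1, r1 (bound) ×1, h1 (bound) ×0, g1 (bound) ×1
order of uses: f, q, p, g, r1, g1
typing: ill-typed: a function awaiting C gets B
summary: ordered ✗; linear ✗; affine ✗; relevant ✗; unrestricted ✗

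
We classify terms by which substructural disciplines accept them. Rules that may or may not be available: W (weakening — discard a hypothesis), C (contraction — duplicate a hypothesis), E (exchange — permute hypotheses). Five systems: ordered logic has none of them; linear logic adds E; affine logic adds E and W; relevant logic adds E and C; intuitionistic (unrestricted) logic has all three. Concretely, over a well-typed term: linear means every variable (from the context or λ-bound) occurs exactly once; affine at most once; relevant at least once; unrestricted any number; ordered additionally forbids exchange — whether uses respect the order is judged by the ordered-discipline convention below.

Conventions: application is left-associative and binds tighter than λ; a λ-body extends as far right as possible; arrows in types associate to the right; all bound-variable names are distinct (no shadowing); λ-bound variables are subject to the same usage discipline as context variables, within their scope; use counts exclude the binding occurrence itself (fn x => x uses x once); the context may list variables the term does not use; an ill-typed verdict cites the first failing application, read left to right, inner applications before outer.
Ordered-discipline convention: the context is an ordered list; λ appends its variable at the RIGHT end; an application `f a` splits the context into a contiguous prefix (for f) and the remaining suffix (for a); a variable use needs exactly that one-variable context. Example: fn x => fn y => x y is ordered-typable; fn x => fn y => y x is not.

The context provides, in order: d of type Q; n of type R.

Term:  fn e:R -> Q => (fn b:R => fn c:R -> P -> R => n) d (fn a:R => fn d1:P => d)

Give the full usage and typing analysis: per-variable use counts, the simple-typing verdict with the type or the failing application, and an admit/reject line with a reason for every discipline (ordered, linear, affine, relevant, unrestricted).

usage: d: 2, n: 1, e (bound): 0, b (bound): 0, c (bound): 0, a (bound): 0, d1 (bound): 0
use order (left to right): n, d, d
typing: ill-typed: a function awaiting R gets Q
ordered ✗ (fails simple typing)
linear ✗ (a type mismatch blocks all five)
affine ✗ (the type mismatch rejects it)
relevant ✗ (not simply typable)
unrestricted ✗ (fails simple typing)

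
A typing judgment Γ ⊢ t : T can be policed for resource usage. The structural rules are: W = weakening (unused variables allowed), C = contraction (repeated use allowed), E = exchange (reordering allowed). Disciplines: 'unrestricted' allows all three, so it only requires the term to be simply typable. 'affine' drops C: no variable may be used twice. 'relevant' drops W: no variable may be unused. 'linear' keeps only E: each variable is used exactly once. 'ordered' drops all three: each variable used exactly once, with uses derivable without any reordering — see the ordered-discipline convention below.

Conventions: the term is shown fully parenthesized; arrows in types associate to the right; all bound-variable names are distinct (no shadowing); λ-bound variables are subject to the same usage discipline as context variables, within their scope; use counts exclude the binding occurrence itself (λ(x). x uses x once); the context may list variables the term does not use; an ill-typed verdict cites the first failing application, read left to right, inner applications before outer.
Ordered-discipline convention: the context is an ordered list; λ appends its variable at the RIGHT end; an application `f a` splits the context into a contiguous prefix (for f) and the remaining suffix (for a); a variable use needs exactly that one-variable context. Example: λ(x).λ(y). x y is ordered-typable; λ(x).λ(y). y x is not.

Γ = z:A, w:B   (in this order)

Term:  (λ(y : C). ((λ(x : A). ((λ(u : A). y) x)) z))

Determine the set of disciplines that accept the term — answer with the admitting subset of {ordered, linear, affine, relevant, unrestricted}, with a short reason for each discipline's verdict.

accepted by: affine, unrestricted
variable uses: z: 1; w: 0; y (λ-bound): 1; x (λ-bound): 1; u (λ-bound): 0
use order (left to right): y, x, z
typing: the term checks, with type C -> C
ordered ✗ (w, u left unused)
linear ✗ (w, u left unused)
affine ✓ (none of z, w, y, x, u used more than once)
relevant ✗ (w, u left unused)
unrestricted ✓ (well-typed at C -> C; no restrictions here)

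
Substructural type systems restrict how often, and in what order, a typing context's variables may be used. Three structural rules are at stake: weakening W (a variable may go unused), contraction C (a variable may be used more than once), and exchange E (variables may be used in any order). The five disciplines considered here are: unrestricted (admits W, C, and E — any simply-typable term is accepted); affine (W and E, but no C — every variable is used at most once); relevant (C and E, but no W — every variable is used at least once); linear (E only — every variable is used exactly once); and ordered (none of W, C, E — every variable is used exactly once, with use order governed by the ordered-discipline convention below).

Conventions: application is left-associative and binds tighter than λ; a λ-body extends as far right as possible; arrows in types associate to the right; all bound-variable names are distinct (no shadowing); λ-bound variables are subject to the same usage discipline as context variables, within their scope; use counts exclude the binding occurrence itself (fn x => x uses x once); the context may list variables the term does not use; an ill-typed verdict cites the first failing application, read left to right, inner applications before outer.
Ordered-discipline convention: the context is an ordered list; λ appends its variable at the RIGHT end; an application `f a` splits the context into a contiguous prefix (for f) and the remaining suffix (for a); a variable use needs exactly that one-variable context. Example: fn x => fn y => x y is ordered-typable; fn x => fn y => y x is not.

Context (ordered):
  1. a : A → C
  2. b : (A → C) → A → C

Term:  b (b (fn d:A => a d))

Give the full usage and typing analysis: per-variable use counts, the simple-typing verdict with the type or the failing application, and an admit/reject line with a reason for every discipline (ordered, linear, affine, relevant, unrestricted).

use counts: a ×1; b ×2; d (bound) ×1
order of uses: b, b, a, d
typing: ✓ — A → C
ordered: ✗, b ×2 used more than once (contraction)
linear: ✗, b ×2 used more than once (contraction)
affine: ✗, b ×2 used more than once (contraction)
relevant: ✓, at least one use each (a, b, d)
unrestricted: ✓, type-checks (A → C) and nothing is barred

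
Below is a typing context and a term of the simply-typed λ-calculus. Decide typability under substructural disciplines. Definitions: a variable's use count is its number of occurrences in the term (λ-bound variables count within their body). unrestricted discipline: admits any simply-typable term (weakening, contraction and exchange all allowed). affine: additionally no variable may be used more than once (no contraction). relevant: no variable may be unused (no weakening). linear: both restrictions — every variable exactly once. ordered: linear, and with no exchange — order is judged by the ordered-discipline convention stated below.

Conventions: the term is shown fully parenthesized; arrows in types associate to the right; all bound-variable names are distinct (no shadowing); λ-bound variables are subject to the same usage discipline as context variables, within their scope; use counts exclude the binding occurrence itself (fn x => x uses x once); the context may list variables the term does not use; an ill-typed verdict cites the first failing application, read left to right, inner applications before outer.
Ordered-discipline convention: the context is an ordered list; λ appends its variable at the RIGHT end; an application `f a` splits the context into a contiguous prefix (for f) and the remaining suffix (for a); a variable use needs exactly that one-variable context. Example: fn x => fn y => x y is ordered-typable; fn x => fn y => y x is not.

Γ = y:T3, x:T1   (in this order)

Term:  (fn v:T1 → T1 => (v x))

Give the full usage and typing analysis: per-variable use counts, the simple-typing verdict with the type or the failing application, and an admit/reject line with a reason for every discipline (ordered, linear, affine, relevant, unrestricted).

counts: y: 0, x: 1, v (bound): 1
use order (left to right): v, x
typing: well-typed at (T1 → T1) → T1
ordered: ✗, unused: y — weakening required
linear: ✗, unused: y — weakening required
affine: ✓, no duplicate uses among y, x, v
relevant: ✗, unused: y — weakening required
unrestricted: ✓, well-typed at (T1 → T1) → T1; no restrictions here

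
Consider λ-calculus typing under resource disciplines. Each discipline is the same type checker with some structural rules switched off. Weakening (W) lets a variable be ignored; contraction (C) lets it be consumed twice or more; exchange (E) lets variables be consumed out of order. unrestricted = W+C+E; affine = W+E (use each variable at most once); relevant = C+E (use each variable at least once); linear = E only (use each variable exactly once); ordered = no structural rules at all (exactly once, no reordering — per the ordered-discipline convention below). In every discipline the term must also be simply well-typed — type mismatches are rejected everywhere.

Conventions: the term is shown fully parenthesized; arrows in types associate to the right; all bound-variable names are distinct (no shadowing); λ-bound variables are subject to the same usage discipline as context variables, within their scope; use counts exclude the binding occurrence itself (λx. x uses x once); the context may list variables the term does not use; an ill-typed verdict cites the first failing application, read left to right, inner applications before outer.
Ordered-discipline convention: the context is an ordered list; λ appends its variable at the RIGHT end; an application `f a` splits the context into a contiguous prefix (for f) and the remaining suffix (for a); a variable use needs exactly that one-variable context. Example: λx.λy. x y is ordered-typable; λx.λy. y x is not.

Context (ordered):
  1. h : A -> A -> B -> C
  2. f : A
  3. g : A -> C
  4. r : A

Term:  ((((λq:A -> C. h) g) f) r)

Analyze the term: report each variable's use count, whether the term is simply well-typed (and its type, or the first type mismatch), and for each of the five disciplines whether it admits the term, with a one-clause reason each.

variable uses: h: 1×; f: 1×; g: 1×; r: 1×; q (λ-bound): 0×
uses in reading order: h, g, f, r
typing: the term checks, with type B -> C
ordered ✗ (q never used (weakening))
linear ✗ (q never used (weakening))
affine ✓ (none of h, f, g, r, q used more than once)
relevant ✗ (q never used (weakening))
unrestricted ✓ (well-typed at B -> C; no restrictions here)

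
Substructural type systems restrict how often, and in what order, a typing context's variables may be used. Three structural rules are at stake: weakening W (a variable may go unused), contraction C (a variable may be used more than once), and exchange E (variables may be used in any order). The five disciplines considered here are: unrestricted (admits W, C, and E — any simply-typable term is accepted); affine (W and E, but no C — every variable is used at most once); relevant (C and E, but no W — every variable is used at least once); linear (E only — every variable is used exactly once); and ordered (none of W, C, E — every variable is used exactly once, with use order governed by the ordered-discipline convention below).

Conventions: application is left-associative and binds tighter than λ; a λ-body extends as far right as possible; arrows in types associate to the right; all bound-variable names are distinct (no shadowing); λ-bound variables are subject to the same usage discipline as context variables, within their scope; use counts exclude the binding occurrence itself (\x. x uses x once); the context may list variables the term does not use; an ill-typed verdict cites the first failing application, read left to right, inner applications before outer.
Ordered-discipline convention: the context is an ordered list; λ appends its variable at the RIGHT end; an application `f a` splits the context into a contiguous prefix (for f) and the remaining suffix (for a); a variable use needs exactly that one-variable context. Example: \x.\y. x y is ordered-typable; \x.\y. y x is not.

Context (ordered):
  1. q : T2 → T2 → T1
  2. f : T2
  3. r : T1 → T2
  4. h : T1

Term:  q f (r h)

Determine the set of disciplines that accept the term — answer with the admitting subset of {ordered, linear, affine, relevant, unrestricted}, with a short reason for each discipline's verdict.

admitted by: ordered, linear, affine, relevant, unrestricted
counts: q: 1×, f: 1×, r: 1×, h: 1×
use order (left to right): q, f, r, h
typing: well-typed — term : T1
ordered: ✓, q, f, r, h: once each, no exchange needed
linear: ✓, single use per variable (q, f, r, h)
affine: ✓, none of q, f, r, h used more than once
relevant: ✓, none of q, f, r, h goes unused
unrestricted: ✓, simply typable at T1; W, C, E all held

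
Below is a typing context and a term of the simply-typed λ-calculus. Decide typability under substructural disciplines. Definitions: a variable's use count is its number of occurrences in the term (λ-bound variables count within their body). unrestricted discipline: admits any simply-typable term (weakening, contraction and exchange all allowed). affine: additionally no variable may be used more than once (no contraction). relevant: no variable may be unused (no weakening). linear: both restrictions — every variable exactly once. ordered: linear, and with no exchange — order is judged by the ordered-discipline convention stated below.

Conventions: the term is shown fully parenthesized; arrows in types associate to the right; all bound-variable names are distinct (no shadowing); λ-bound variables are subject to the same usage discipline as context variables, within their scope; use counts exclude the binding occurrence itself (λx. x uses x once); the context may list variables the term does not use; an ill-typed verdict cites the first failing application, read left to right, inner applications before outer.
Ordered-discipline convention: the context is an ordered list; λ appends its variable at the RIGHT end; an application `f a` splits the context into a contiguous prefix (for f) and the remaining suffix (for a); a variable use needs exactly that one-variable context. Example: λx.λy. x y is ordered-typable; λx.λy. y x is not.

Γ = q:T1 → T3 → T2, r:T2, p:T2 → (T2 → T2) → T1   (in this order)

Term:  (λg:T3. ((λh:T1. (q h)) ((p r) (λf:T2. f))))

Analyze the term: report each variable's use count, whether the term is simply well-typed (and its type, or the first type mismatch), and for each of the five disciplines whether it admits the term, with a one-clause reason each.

use counts: q=1; r=1; p=1; g [bound]=0; h [bound]=1; f [bound]=1
use order (left to right): q, h, p, r, f
typing: well-typed — term : T3 → T3 → T2
ordered ✗ (unused: g — weakening required)
linear ✗ (unused: g — weakening required)
affine ✓ (at most one use each (q, r, p, g, h, f))
relevant ✗ (unused: g — weakening required)
unrestricted ✓ (typability at T3 → T3 → T2 is all that's needed)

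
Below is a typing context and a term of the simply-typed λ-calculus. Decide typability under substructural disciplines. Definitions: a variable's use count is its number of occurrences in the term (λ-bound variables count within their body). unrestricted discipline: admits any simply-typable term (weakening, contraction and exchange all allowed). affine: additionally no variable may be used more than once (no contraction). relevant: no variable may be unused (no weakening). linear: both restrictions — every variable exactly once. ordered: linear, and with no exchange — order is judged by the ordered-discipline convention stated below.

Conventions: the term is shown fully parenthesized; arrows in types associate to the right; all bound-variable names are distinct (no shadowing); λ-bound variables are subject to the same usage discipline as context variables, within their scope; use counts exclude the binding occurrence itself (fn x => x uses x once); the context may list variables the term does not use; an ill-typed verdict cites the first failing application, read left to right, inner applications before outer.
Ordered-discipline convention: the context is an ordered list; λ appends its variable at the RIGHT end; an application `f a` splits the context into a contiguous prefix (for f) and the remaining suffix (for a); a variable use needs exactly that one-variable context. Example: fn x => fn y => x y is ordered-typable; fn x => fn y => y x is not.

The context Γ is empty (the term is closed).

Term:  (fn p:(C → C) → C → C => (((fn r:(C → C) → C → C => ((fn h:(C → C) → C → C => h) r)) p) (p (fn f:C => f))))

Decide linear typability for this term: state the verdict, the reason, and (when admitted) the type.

no — uses contraction: p ×2
use counts: p (bound)=2; r (bound)=1; h (bound)=1; f (bound)=1
left-to-right use order: h, r, p, p, f
typing: the term checks, with type ((C → C) → C → C) → C → C
per-discipline verdicts: ordered ✗; linear ✗; affine ✗; relevant ✓; unrestricted ✓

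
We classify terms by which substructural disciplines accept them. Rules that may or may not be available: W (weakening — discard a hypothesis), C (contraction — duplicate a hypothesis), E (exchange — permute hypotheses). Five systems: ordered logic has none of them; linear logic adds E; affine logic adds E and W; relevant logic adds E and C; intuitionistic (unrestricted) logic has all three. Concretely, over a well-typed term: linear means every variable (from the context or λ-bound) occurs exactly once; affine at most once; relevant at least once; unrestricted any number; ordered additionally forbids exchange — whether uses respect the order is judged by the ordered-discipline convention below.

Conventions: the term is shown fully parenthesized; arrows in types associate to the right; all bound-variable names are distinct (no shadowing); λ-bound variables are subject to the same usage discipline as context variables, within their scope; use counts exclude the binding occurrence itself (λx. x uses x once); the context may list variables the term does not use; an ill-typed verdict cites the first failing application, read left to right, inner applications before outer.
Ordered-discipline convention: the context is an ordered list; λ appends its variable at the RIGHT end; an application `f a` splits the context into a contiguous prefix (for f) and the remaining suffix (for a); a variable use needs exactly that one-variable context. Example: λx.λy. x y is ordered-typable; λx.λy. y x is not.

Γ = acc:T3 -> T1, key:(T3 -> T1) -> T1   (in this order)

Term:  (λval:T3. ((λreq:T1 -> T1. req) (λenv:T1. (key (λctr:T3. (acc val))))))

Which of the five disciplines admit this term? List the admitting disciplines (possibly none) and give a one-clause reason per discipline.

admitting disciplines: affine, unrestricted
counts: acc ×1, key ×1, val (bound) ×1, req (bound) ×1, env (bound) ×0, ctr (bound) ×0
uses in reading order: req, key, acc, val
typing: ✓ — T3 -> T1 -> T1
ordered: ✗, unused: env, ctr — weakening required
linear: ✗, unused: env, ctr — weakening required
affine: ✓, none of acc, key, val, req, env, ctr used more than once
relevant: ✗, unused: env, ctr — weakening required
unrestricted: ✓, simply typable at T3 -> T1 -> T1; W, C, E all held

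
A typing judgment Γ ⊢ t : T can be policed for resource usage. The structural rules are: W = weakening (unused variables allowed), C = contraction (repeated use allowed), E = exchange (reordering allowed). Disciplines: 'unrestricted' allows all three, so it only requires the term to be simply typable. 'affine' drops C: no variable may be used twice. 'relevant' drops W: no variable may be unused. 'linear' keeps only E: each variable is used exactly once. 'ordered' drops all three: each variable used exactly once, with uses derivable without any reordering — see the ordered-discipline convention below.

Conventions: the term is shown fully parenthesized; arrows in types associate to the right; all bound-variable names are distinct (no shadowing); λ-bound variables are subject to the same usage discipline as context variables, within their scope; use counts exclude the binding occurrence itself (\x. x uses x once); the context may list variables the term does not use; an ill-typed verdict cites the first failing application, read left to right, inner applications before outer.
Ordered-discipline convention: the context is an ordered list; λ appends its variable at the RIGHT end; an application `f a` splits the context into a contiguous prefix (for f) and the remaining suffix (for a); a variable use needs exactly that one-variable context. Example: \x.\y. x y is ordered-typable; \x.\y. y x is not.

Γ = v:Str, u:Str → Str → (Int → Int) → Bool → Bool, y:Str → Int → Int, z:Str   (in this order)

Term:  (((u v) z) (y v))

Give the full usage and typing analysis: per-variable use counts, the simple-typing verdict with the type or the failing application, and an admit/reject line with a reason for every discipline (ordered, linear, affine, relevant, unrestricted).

counts: v: 2×; u: 1×; y: 1×; z: 1×
use order (left to right): u, v, z, y, v
typing: well-typed — term : Bool → Bool
ordered ✗ (uses contraction: v ×2)
linear ✗ (uses contraction: v ×2)
affine ✗ (uses contraction: v ×2)
relevant ✓ (every one of v, u, y, z appears)
unrestricted ✓ (well-typed at Bool → Bool; no restrictions here)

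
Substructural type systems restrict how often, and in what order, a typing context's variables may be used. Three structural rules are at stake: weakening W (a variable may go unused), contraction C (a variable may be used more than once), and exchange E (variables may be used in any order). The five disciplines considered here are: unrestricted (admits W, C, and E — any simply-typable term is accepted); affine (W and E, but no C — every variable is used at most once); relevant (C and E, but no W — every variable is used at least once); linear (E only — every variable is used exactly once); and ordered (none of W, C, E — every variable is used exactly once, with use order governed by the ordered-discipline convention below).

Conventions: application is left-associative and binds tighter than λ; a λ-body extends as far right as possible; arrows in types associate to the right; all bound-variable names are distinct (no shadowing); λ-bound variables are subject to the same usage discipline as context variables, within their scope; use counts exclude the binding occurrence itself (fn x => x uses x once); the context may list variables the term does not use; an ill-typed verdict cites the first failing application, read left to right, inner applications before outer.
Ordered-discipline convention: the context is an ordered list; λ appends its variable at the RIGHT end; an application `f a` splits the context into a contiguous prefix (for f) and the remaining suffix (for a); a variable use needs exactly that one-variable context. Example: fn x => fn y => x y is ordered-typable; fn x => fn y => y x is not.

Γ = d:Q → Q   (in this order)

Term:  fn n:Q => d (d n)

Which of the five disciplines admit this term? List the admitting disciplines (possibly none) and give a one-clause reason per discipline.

admitted by: relevant, unrestricted
variable uses: d: 2; n (bound): 1
left-to-right use order: d, d, n
typing: well-typed — term : Q → Q
ordered: ✗, uses contraction: d ×2
linear: ✗, uses contraction: d ×2
affine: ✗, uses contraction: d ×2
relevant: ✓, none of d, n goes unused
unrestricted: ✓, well-typed at Q → Q; no restrictions here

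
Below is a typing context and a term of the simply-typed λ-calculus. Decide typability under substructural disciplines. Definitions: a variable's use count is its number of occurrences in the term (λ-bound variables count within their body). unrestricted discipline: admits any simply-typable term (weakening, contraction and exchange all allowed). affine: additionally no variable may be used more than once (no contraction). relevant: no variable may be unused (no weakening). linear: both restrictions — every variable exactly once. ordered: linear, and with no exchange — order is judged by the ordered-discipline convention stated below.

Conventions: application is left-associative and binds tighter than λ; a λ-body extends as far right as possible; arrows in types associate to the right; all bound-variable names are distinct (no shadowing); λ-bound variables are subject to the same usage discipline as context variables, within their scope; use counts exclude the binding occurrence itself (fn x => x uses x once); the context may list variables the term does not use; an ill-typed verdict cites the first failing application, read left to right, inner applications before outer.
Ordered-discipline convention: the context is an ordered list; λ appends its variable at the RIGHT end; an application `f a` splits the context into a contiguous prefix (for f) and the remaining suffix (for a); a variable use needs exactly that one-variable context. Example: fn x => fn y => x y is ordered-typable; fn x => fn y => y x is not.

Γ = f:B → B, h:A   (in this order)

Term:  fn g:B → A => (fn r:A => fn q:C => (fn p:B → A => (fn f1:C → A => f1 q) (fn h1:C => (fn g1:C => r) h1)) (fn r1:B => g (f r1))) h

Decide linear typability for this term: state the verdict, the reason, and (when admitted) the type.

no — unused: p, g1 — weakening required
variable uses: f: 1×; h: 1×; g [bound]: 1×; r [bound]: 1×; q [bound]: 1×; p [bound]: 0×; f1 [bound]: 1×; h1 [bound]: 1×; g1 [bound]: 0×; r1 [bound]: 1×
left-to-right use order: f1, q, r, h1, g, f, r1, h
typing: ✓ — (B → A) → C → A
across the five disciplines: ordered ✗ · linear ✗ · affine ✓ · relevant ✗ · unrestricted ✓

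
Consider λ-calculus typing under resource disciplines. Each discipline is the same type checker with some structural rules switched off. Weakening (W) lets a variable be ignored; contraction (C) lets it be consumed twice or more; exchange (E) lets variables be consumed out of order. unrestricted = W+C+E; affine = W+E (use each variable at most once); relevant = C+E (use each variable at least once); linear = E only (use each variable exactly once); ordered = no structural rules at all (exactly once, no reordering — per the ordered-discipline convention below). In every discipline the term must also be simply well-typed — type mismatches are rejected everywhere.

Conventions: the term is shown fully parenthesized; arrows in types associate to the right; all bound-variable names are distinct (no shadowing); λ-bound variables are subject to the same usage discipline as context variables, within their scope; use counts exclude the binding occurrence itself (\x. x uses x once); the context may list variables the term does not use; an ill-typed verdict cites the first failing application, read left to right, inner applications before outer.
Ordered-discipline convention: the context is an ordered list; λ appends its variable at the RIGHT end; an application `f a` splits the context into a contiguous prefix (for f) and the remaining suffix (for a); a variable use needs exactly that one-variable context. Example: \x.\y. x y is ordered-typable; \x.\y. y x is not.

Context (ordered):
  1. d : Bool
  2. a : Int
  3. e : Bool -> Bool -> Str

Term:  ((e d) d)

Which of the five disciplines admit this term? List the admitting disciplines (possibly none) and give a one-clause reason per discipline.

admitted in: unrestricted
usage: d: 2; a: 0; e: 1
order of uses: e, d, d
typing: well-typed — term : Str
ordered: ✗, repeated use of d ×2; a left unused
linear: ✗, repeated use of d ×2; a left unused
affine: ✗, repeated use of d ×2
relevant: ✗, a left unused
unrestricted: ✓, well-typed at Str; no restrictions here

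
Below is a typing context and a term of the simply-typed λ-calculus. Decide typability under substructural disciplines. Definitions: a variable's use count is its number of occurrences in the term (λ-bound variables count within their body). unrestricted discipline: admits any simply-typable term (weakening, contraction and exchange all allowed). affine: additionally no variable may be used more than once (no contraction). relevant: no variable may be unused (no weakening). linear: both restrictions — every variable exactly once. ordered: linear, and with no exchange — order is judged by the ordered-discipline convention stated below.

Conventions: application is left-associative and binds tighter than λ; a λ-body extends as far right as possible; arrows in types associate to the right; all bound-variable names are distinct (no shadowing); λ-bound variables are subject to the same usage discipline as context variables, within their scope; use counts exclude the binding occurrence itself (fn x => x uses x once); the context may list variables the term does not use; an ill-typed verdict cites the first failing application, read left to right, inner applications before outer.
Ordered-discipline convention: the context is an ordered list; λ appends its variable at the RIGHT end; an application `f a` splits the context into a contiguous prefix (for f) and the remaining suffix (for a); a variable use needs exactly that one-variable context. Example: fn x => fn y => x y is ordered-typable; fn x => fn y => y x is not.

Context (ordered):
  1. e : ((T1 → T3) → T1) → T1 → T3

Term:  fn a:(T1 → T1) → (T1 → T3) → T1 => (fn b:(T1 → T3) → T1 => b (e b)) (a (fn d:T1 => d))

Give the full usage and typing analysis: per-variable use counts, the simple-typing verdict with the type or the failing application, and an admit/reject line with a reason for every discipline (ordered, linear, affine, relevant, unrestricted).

use counts: e ×1, a [bound] ×1, b [bound] ×2, d [bound] ×1
uses in reading order: b, e, b, a, d
typing: ✓ — ((T1 → T1) → (T1 → T3) → T1) → T1
ordered: ✗, repeated use of b ×2
linear: ✗, repeated use of b ×2
affine: ✗, repeated use of b ×2
relevant: ✓, at least one use each (e, a, b, d)
unrestricted: ✓, type-checks (((T1 → T1) → (T1 → T3) → T1) → T1) and nothing is barred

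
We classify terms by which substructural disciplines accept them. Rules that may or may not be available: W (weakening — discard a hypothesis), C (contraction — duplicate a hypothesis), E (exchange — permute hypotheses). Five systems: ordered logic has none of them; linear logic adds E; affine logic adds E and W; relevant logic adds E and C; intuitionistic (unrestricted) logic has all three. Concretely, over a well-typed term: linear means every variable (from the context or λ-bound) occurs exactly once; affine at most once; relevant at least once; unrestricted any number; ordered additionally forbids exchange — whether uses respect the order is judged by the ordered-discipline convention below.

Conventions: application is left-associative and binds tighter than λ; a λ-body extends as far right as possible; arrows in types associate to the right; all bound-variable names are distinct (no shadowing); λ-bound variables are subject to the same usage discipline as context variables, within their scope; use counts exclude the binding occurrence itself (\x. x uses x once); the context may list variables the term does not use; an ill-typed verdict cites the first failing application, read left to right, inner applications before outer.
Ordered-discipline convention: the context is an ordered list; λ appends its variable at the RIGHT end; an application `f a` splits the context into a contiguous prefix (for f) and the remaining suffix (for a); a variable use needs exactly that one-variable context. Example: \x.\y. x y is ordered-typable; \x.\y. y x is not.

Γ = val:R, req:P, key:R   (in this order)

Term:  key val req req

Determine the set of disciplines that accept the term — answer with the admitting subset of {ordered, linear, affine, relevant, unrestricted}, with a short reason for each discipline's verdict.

admitting disciplines: none
use counts: val ×1; req ×2; key ×1
order of uses: key, val, req, req
typing: ill-typed: applying a non-function (R)
ordered: ✗ — the type mismatch rejects it
linear: ✗ — not simply typable
affine: ✗ — fails simple typing
relevant: ✗ — a type mismatch blocks all five
unrestricted: ✗ — the type mismatch rejects it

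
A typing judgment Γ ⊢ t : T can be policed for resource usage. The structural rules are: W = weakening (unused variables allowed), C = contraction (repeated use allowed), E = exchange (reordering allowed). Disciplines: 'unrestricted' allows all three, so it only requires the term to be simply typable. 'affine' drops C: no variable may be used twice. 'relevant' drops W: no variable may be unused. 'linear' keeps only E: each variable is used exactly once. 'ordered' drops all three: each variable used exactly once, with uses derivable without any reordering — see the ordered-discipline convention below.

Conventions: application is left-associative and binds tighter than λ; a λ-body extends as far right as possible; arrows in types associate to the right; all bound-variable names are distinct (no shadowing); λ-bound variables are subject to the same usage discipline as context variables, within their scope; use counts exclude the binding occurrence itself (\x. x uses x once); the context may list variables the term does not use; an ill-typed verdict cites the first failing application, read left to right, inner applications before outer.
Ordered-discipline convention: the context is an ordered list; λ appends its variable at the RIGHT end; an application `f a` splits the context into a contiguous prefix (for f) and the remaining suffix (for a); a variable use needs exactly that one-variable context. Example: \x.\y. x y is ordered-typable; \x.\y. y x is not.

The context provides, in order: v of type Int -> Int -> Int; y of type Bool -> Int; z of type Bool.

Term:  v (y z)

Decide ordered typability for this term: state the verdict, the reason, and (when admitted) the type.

yes — one use each (v, y, z); ordered split holds; term : Int -> Int
use counts: v=1; y=1; z=1
uses in reading order: v, y, z
typing: the term checks, with type Int -> Int
summary: ordered ✓ | linear ✓ | affine ✓ | relevant ✓ | unrestricted ✓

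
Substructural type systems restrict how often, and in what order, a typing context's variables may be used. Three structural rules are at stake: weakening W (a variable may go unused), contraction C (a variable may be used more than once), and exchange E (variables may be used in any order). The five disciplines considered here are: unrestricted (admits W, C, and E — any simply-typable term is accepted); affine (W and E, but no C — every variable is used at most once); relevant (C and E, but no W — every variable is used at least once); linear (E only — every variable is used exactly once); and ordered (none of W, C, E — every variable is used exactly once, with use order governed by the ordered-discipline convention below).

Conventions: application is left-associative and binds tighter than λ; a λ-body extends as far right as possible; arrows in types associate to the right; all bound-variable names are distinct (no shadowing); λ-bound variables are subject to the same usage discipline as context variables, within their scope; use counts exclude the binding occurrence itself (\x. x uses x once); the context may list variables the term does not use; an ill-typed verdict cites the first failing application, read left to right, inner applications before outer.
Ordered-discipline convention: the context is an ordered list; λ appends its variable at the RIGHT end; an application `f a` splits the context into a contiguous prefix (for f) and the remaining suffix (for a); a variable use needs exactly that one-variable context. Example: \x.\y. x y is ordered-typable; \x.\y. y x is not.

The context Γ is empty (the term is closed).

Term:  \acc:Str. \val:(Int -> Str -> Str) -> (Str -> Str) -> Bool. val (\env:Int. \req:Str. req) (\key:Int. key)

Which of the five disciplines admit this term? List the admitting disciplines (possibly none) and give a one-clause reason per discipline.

admitted by: none
use counts: acc [bound]=0; val [bound]=1; env [bound]=0; req [bound]=1; key [bound]=1
use order (left to right): val, req, key
typing: ill-typed: an argument Int -> Int mismatches the expected Str -> Str
ordered ✗ (a type mismatch blocks all five)
linear ✗ (the type mismatch rejects it)
affine ✗ (not simply typable)
relevant ✗ (fails simple typing)
unrestricted ✗ (a type mismatch blocks all five)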